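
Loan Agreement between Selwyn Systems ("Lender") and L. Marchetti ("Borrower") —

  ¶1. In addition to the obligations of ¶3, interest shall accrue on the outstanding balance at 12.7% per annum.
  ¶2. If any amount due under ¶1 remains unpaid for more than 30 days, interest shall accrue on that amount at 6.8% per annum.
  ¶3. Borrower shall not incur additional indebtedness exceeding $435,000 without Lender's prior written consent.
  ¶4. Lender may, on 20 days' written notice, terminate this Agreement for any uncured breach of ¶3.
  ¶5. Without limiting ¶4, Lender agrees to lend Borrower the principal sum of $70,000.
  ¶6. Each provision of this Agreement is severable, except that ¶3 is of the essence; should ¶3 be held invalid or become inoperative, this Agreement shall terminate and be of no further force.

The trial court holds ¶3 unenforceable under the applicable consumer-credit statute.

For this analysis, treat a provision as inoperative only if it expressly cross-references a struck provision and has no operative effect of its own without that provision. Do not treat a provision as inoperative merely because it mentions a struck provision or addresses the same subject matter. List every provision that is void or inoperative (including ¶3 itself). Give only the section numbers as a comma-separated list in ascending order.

1, 2, 3, 4, 5, 6

¶3 is struck. The only function of ¶4 is the termination right for breach of ¶3, so it cannot stand once ¶3 is removed. ¶6 makes ¶3 an essential term, and ¶3 is the provision held invalid; under ¶6, the entire Agreement is therefore void. No provision of the Agreement survives.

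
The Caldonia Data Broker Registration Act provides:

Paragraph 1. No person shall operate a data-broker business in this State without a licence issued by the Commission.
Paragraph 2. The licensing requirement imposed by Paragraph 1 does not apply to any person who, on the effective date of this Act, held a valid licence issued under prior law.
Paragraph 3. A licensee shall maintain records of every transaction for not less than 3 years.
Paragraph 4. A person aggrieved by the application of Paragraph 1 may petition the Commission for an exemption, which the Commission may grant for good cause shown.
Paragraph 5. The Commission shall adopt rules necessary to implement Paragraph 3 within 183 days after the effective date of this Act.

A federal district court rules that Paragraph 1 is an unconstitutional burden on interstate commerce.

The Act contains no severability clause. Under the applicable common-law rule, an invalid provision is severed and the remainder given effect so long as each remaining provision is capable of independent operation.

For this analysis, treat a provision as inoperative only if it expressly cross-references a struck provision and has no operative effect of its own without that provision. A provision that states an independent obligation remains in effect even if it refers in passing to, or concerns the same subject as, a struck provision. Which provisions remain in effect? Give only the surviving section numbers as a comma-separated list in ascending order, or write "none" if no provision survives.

3, 5

Paragraph 1 is struck. The only function of Paragraph 2 is the grandfather exemption from Paragraph 1, so it cannot stand once Paragraph 1 is removed. Paragraph 4 merely fixes the exemption procedure for Paragraph 1; with Paragraph 1 gone it has nothing to operate on and falls away. Under the stated default rule, only provisions that cannot operate independently fall away; the rest are enforced. Paragraph 3 and Paragraph 5 remain in effect.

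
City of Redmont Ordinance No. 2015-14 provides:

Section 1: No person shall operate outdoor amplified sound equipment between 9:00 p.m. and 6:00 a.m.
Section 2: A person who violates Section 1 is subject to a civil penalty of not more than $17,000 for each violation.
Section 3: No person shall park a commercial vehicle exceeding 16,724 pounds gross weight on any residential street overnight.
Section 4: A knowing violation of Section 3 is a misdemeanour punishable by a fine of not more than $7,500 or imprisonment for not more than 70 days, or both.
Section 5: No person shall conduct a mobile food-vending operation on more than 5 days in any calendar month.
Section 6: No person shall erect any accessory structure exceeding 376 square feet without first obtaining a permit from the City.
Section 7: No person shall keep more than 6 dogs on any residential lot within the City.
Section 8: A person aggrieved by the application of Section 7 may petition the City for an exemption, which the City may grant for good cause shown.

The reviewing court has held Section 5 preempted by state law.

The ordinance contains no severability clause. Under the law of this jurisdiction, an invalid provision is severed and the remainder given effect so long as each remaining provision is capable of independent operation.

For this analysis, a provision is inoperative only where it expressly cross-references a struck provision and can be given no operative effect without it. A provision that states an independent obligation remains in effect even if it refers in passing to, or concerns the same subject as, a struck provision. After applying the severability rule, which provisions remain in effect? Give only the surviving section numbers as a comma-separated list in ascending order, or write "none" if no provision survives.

1, 2, 3, 4, 6, 7, 8

Section 5 is struck. No other provision's operative terms depend on Section 5. With no severability clause, the stated default rule severs what cannot stand and enforces each remaining provision that can operate on its own. Section 1, Section 2, Section 3, Section 4, Section 6, Section 7, and Section 8 remain in effect.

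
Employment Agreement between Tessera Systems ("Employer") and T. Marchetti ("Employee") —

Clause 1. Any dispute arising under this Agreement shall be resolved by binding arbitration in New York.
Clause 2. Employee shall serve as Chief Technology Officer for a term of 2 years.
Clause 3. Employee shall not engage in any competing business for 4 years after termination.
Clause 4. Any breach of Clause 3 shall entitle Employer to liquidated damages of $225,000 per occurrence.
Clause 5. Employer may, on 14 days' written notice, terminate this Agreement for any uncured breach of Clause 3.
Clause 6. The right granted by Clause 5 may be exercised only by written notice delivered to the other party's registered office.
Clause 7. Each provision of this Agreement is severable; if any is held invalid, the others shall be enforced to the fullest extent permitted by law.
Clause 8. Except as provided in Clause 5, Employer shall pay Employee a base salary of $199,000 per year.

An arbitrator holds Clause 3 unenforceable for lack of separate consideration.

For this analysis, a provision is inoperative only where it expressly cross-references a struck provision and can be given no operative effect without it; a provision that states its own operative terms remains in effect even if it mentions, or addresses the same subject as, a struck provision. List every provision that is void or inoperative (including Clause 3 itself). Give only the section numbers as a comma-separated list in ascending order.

Clause 3 is struck. Clause 4 has no operative effect of its own apart from Clause 3 and is therefore inoperative. Clause 5 has no operative effect of its own apart from Clause 3 and is therefore inoperative. Clause 6 operates only by reference to Clause 5, so it falls with Clause 5. Although Clause 8 refers to Clause 5, its operative terms do not depend on Clause 5, so it remains in effect. Clause 7 is a severability clause and preserves every provision that can still be given independent effect. That leaves Clause 1, Clause 2, Clause 7, and Clause 8 in effect.

3, 4, 5, 6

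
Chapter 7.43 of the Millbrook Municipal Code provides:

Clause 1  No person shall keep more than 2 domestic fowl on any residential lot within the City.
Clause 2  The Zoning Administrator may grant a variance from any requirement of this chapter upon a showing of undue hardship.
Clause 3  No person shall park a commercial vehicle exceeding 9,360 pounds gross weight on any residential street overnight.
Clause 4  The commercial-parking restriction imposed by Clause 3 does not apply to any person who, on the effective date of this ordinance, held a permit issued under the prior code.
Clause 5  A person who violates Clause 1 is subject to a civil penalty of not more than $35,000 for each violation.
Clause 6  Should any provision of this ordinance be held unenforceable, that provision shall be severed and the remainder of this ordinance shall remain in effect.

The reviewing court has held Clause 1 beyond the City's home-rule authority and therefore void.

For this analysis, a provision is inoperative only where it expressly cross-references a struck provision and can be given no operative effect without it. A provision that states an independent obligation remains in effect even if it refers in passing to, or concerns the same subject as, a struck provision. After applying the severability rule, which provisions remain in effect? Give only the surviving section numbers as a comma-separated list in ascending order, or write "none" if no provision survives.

Clause 1 is struck. Clause 5 merely fixes the civil penalty for violating Clause 1; with Clause 1 gone it has nothing to operate on and falls away. Under the severability clause in Clause 6, the remaining provisions continue in force. The provisions still in force are Clause 2, Clause 3, Clause 4, and Clause 6.

2, 3, 4, 6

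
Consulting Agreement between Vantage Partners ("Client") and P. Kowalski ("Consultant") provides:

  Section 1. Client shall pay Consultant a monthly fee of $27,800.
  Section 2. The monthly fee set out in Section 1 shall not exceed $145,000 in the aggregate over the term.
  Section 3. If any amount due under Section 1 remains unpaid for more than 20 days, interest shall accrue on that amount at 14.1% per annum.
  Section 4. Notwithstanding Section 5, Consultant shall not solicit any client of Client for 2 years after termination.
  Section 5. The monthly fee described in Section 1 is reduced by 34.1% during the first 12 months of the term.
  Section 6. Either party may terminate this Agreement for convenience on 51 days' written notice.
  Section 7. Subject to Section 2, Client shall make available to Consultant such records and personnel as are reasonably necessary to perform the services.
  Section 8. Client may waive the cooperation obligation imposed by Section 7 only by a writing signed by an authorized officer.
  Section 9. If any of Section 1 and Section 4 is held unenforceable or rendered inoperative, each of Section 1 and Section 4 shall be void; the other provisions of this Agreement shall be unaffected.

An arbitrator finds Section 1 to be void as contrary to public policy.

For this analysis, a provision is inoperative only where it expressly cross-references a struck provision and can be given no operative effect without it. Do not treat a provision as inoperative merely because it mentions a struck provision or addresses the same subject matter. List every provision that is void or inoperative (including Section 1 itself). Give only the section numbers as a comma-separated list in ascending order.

Section 1 is struck. Section 2 has no operative effect of its own apart from Section 1 and is therefore inoperative. Section 3 operates only by reference to Section 1, so it falls with Section 1. The whole of Section 5 is the introductory reduction to the monthly fee, defined by reference to Section 1, so Section 5 cannot stand once Section 1 is removed. Although Section 7 refers to Section 2, its operative terms do not depend on Section 2, so it remains in effect. Section 9 declares Section 1 and Section 4 mutually dependent; since one of them has fallen, all of them are of no effect. That brings down Section 4 as well. The remainder continues in force under Section 9. The provisions still in force are Section 6, Section 7, Section 8, and Section 9.

1, 2, 3, 4, 5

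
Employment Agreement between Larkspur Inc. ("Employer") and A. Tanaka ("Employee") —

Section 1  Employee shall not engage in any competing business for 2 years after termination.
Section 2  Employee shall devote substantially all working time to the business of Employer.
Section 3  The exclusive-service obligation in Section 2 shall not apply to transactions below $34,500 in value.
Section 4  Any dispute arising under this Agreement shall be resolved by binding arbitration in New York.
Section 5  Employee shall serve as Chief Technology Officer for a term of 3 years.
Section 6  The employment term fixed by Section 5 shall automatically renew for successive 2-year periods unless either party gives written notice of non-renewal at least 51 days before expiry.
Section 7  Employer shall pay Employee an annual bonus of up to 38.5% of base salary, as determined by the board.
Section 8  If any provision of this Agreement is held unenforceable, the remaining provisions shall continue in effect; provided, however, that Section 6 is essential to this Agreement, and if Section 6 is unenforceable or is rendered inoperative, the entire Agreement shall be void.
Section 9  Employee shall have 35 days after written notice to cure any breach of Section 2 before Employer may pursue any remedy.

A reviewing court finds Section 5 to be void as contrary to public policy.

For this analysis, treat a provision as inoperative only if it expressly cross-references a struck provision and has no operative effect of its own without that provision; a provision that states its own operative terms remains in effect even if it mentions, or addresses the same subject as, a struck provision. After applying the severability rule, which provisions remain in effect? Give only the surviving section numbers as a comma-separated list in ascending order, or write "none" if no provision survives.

none

Section 5 is struck. Section 6 does nothing except set the renewal of the employment term by reference to Section 5; with Section 5 gone it has no independent effect and is inoperative. Section 8 makes Section 6 an essential term, and Section 6 has been rendered inoperative by the cascade; under Section 8, the entire Agreement is therefore void. No provision of the Agreement survives.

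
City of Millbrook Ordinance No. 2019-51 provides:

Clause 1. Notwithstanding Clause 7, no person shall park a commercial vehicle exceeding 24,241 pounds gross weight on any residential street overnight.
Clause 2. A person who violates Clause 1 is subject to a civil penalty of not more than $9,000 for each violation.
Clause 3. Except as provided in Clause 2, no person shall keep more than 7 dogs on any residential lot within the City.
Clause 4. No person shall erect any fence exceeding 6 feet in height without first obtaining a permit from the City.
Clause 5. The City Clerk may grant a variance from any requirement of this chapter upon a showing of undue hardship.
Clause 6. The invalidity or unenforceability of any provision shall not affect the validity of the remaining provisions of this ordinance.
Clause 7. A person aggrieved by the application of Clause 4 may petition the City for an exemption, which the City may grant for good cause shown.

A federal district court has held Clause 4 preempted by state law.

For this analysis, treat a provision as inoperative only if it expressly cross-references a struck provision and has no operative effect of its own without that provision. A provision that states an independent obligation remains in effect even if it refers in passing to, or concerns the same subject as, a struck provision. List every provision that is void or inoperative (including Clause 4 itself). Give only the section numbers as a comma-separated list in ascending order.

4, 7

Clause 4 is struck. Clause 7 operates only by reference to Clause 4, so it falls with Clause 4. Although Clause 1 refers to Clause 7, its operative terms do not depend on Clause 7, so it remains in effect. Clause 6 is a severability clause and preserves every provision that can still be given independent effect. Clause 1, Clause 2, Clause 3, Clause 5, and Clause 6 remain in effect.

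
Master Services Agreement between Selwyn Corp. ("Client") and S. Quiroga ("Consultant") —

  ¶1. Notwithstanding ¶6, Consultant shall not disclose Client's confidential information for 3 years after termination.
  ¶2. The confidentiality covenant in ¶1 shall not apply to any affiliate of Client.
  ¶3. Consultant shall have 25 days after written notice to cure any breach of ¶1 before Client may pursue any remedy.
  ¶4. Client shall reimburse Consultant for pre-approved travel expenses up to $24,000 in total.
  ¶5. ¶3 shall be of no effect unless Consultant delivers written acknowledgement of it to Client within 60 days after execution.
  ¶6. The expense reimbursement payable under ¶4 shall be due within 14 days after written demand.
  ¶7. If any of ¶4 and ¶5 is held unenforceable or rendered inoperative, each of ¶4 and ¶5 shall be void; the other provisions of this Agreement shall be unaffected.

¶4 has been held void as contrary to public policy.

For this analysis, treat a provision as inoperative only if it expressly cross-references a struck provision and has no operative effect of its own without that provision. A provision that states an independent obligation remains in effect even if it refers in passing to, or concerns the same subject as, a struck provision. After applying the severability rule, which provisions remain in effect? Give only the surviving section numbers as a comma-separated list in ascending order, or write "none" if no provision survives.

1, 2, 3, 7

¶4 is struck. ¶6 operates only by reference to ¶4, so it falls with ¶4. ¶1 mentions ¶6 but its own obligation stands independently of ¶6, so ¶1 is not affected. ¶7 declares ¶4 and ¶5 mutually dependent; since one of them has fallen, all of them are of no effect. That brings down ¶5 as well. The remainder continues in force under ¶7. The provisions still in force are ¶1, ¶2, ¶3, and ¶7.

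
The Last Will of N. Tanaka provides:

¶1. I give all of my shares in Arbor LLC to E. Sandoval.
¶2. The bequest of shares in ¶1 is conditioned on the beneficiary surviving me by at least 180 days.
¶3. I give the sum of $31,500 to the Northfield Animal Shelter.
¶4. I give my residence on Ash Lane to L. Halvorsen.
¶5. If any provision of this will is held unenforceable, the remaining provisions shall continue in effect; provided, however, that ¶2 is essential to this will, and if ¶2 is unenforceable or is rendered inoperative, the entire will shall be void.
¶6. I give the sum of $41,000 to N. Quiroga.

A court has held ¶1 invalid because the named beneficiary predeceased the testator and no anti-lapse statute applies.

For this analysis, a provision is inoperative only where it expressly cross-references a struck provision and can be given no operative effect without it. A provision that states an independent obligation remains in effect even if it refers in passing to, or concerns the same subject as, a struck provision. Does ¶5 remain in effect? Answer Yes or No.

¶1 is struck. ¶2 operates only by reference to ¶1, so it falls with ¶1. ¶5 makes ¶2 an essential term, and ¶2 has been rendered inoperative by the cascade; under ¶5, the entire will is therefore void. No provision of the will survives. ¶5 is among the inoperative provisions, so the answer is no.

No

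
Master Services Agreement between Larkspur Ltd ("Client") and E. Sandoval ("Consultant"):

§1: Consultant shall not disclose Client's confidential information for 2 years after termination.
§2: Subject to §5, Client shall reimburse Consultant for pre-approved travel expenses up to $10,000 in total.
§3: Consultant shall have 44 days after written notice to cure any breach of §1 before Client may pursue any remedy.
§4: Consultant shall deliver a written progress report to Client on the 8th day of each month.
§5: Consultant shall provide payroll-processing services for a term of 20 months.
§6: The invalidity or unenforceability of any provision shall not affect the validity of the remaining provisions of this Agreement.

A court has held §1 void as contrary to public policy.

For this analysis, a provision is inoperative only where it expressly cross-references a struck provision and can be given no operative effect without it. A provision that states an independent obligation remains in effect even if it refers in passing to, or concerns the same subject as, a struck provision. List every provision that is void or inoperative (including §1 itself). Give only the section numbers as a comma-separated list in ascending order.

§1 is struck. §3 has no operative effect of its own apart from §1 and is therefore inoperative. Under the severability clause in §6, the remaining provisions continue in force. That leaves §2, §4, §5, and §6 in effect.

1, 3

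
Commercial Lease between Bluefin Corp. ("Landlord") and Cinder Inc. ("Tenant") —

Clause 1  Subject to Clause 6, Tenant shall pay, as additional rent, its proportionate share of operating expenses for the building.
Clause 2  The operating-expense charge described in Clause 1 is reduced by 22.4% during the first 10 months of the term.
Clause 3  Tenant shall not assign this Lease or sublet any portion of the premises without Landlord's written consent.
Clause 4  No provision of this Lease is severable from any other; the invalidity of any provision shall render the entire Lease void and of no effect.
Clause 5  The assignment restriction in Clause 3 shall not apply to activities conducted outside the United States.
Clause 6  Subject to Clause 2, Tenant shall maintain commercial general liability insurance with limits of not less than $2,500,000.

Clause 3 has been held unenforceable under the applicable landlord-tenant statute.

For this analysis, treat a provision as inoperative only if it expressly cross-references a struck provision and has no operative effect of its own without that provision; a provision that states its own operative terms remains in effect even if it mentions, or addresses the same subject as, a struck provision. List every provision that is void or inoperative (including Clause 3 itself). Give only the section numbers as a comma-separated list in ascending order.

1, 2, 3, 4, 5, 6

Clause 3 is struck. The whole of Clause 5 is the carve-out from the assignment restriction, defined by reference to Clause 3, so Clause 5 cannot stand once Clause 3 is removed. Clause 4 provides that the Lease is not severable, so the invalidity of any one provision voids the entire Lease. No provision of the Lease survives.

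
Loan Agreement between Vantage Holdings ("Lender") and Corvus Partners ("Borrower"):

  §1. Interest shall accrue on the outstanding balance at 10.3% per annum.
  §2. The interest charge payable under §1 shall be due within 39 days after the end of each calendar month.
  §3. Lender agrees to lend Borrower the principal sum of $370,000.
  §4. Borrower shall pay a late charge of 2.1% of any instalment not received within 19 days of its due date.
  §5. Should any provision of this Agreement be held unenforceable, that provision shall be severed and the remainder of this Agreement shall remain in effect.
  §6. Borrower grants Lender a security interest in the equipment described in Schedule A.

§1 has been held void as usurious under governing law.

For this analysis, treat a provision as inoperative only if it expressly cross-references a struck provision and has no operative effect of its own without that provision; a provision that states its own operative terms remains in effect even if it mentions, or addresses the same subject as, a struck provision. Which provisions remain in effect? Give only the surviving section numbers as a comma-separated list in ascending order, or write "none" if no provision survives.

3, 4, 5, 6

§1 is struck. §2 does nothing except set the payment deadline for the interest charge by reference to §1; with §1 gone it has no independent effect and is inoperative. Under the severability clause in §5, the remaining provisions continue in force. That leaves §3, §4, §5, and §6 in effect.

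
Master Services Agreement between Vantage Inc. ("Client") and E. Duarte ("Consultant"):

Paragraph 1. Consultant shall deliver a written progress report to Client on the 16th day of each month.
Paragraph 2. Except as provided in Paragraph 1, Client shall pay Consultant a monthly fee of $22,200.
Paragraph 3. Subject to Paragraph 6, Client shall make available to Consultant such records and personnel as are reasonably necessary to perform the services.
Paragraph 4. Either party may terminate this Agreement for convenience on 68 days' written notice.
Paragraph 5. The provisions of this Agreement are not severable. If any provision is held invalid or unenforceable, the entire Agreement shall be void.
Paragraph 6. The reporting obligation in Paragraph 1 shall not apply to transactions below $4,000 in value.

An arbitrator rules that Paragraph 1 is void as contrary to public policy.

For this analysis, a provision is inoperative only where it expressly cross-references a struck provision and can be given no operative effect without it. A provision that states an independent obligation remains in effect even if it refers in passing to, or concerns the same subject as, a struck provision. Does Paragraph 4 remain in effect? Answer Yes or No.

No

Paragraph 1 is struck. Paragraph 6 operates only by reference to Paragraph 1, so it falls with Paragraph 1. Paragraph 5 provides that the Agreement is not severable, so the invalidity of any one provision voids the entire Agreement. No provision of the Agreement survives. Paragraph 4 is among the inoperative provisions, so the answer is no.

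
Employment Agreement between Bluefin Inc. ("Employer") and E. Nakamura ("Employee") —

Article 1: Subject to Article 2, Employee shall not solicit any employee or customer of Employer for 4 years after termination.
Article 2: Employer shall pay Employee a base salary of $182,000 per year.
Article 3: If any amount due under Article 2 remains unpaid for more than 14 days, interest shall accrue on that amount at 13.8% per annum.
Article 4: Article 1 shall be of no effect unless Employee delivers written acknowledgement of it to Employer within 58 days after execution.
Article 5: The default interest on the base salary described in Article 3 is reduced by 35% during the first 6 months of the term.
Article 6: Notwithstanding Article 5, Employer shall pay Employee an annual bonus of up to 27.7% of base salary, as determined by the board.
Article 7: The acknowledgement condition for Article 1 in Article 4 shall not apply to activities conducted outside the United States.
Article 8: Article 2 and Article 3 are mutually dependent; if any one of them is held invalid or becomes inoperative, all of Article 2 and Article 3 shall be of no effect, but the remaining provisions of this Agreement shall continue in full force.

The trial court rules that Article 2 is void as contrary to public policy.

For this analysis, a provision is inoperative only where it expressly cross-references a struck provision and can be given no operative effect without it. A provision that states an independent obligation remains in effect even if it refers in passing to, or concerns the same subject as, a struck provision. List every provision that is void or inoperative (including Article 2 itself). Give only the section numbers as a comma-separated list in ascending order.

2, 3, 5

Article 2 is struck. Article 3 does nothing except set the default interest on the base salary by reference to Article 2; with Article 2 gone it has no independent effect and is inoperative. Article 5 operates only by reference to Article 3, so it falls with Article 3. Although Article 6 refers to Article 5, its operative terms do not depend on Article 5, so it remains in effect. Although Article 1 refers to Article 2, its operative terms do not depend on Article 2, so it remains in effect. Article 8 declares Article 2 and Article 3 mutually dependent; since one of them has fallen, all of them are of no effect. The remainder continues in force under Article 8. That leaves Article 1, Article 4, Article 6, Article 7, and Article 8 in effect.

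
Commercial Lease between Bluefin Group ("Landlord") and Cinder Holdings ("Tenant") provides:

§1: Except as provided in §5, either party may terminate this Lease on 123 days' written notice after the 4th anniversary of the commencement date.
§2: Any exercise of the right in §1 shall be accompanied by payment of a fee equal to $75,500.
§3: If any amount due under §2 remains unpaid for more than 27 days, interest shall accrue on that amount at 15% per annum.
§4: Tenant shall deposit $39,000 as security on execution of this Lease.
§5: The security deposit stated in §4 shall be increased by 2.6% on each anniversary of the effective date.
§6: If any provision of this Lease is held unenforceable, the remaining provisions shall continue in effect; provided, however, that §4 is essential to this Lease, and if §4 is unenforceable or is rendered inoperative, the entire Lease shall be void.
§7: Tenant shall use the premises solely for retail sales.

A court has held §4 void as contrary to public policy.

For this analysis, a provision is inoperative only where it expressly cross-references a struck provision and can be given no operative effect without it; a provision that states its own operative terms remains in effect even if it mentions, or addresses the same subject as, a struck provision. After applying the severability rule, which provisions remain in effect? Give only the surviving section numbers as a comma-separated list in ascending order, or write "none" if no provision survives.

§4 is struck. The whole of §5 is the escalation of the security deposit, defined by reference to §4, so §5 cannot stand once §4 is removed. §6 makes §4 an essential term, and §4 is the provision held invalid; under §6, the entire Lease is therefore void. No provision of the Lease survives.

none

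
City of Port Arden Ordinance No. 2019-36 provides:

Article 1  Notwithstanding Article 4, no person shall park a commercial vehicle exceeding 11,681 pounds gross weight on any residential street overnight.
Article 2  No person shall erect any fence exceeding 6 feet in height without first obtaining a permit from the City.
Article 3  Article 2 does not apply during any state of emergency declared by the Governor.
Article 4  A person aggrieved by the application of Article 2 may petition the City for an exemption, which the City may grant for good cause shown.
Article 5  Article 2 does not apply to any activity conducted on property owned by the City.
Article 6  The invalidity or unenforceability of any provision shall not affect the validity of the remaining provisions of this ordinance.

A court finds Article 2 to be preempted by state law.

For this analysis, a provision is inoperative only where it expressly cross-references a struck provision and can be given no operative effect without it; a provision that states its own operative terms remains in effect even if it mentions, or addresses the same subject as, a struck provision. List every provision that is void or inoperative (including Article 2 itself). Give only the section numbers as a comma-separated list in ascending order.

2, 3, 4, 5

Article 2 is struck. Article 3 has no operative effect of its own apart from Article 2 and is therefore inoperative. Article 4 operates only by reference to Article 2, so it falls with Article 2. Article 5 merely fixes the public-property exemption from Article 2; with Article 2 gone it has nothing to operate on and falls away. Although Article 1 refers to Article 4, its operative terms do not depend on Article 4, so it remains in effect. Article 6 is a severability clause and preserves every provision that can still be given independent effect. The provisions still in force are Article 1 and Article 6.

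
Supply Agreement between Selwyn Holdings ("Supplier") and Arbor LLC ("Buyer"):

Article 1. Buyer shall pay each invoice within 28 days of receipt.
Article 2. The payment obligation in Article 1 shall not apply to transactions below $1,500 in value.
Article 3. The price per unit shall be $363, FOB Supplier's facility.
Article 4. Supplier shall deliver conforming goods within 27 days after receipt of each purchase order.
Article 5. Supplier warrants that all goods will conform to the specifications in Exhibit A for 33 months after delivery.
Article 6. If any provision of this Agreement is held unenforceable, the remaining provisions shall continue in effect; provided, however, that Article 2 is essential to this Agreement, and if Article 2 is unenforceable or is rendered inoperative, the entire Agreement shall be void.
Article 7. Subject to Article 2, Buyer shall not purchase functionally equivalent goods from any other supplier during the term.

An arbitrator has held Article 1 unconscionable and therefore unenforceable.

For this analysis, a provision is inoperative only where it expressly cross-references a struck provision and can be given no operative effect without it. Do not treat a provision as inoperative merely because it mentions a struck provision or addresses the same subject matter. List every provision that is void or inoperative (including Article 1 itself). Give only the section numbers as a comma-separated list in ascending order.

1, 2, 3, 4, 5, 6, 7

Article 1 is struck. Article 2 does nothing except set the carve-out from the payment obligation by reference to Article 1; with Article 1 gone it has no independent effect and is inoperative. Article 6 makes Article 2 an essential term, and Article 2 has been rendered inoperative by the cascade; under Article 6, the entire Agreement is therefore void. No provision of the Agreement survives.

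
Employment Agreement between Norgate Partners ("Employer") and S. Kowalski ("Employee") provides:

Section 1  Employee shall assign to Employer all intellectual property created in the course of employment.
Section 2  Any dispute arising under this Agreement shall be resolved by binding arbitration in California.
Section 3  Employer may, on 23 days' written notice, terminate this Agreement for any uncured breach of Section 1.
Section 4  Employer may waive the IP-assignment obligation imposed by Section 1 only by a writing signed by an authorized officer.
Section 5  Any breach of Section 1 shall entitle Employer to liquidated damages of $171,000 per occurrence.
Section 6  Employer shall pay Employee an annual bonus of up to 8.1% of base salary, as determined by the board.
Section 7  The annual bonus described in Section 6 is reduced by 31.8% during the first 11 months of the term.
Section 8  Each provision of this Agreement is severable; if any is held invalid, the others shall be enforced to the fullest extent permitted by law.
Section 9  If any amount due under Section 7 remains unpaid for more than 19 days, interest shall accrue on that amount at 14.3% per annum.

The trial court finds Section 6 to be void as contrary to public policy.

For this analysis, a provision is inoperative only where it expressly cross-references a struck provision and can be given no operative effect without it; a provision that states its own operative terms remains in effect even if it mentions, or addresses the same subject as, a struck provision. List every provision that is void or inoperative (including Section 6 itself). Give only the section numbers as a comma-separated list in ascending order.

6, 7, 9

Section 6 is struck. Section 7 has no operative effect of its own apart from Section 6 and is therefore inoperative. The whole of Section 9 is the default interest on the introductory reduction to the annual bonus, defined by reference to Section 7, so Section 9 cannot stand once Section 7 is removed. Section 8 is a severability clause and preserves every provision that can still be given independent effect. That leaves Section 1, Section 2, Section 3, Section 4, Section 5, and Section 8 in effect.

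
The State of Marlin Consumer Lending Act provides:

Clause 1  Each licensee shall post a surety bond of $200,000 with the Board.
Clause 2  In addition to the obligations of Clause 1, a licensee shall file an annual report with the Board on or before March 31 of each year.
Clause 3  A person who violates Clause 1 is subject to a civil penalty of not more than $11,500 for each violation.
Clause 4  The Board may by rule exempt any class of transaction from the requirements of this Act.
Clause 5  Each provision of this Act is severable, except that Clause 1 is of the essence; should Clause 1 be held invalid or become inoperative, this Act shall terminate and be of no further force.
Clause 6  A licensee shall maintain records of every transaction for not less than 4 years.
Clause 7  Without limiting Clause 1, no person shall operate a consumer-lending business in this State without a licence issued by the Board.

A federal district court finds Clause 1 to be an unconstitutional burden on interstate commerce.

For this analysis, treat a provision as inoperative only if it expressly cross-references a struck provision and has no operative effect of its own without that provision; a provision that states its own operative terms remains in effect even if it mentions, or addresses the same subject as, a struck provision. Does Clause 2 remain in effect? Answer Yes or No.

No

Clause 1 is struck. Clause 3 merely fixes the civil penalty for violating Clause 1; with Clause 1 gone it has nothing to operate on and falls away. Clause 5 makes Clause 1 an essential term, and Clause 1 is the provision held invalid; under Clause 5, the entire Act is therefore void. No provision of the Act survives. Clause 2 is among the inoperative provisions, so the answer is no.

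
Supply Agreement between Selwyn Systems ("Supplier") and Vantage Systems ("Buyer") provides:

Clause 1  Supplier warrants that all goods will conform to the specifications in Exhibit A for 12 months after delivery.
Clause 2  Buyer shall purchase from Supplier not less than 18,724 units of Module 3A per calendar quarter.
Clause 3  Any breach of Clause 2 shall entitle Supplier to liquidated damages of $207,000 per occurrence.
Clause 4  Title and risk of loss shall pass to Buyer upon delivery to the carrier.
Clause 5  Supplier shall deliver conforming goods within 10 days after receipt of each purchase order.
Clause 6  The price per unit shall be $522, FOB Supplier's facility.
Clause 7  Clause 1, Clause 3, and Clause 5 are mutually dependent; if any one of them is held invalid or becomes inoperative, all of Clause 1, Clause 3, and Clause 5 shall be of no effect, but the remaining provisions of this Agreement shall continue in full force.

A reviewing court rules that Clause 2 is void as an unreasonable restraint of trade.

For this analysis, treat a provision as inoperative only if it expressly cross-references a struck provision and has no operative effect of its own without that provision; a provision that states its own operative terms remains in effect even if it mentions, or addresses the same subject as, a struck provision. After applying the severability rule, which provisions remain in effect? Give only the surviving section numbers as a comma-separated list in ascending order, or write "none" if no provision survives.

Clause 2 is struck. Clause 3 operates only by reference to Clause 2, so it falls with Clause 2. Clause 7 declares Clause 1, Clause 3, and Clause 5 mutually dependent; since one of them has fallen, all of them are of no effect. That brings down Clause 1 and Clause 5 as well. The remainder continues in force under Clause 7. Clause 4, Clause 6, and Clause 7 remain in effect.

4, 6, 7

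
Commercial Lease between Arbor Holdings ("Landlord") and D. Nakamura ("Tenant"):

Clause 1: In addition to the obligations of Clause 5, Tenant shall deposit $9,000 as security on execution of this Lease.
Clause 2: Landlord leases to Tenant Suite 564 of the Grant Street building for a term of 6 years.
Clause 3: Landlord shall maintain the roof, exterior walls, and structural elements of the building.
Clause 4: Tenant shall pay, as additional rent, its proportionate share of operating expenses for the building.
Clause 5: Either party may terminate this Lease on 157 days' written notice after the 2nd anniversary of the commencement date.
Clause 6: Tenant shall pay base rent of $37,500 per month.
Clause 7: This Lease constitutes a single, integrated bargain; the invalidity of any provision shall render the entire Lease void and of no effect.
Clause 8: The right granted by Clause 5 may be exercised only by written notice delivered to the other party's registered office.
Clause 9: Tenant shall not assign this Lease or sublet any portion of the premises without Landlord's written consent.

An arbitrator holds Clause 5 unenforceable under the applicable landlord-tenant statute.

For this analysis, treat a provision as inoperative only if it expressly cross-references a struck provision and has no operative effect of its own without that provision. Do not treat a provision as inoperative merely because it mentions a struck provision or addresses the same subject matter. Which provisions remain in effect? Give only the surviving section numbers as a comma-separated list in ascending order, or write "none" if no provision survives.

none

Clause 5 is struck. The only function of Clause 8 is the notice requirement for Clause 5, so it cannot stand once Clause 5 is removed. Clause 7 provides that the Lease is not severable, so the invalidity of any one provision voids the entire Lease. No provision of the Lease survives.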